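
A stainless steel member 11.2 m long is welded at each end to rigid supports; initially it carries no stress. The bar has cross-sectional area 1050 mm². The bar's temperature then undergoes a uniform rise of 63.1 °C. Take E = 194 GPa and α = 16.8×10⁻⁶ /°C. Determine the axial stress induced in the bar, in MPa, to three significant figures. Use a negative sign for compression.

Free thermal expansion αLΔT = 16.8e-6 · 11200 · 63.1 = 11.87 mm.
The walls impose strain ε = −(11.87)/11200 = -1.0601e-03; σ = Eε = 194000 · -1.0601e-03 = -205.7 MPa.

-206 MPa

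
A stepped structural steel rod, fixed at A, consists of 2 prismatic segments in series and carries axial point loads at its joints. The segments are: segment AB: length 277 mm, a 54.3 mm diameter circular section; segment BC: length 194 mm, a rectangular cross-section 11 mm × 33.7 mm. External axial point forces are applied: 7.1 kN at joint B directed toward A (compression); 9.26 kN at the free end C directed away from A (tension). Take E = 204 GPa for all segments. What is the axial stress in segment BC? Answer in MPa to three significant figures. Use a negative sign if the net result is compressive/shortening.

25.0 MPa

Internal axial forces (sectioning from the free end, tension +): N_BC = 9.26 kN, N_AB = 2.16 kN.
A_BC = 370.7 mm².
σ_BC = N_BC/A_BC = 9260/370.7 = 24.98 MPa.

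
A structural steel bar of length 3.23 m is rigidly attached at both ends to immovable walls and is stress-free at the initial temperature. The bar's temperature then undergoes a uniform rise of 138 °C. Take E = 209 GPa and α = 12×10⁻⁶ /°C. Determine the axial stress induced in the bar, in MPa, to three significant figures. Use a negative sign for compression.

-346 MPa

Free thermal expansion αLΔT = 12e-6 · 3230 · 138 = 5.349 mm.
The walls impose strain ε = −(5.349)/3230 = -1.6560e-03; σ = Eε = 209000 · -1.6560e-03 = -346.1 MPa.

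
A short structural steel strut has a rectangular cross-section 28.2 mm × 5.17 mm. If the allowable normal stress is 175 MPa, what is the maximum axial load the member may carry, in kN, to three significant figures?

25.5 kN

A = 145.8 mm².
P_max = σ_allow · A = 175 · 145.8 = 25510 N = 25.51 kN.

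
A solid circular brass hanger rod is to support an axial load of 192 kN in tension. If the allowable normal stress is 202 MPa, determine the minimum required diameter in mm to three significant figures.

34.8 mm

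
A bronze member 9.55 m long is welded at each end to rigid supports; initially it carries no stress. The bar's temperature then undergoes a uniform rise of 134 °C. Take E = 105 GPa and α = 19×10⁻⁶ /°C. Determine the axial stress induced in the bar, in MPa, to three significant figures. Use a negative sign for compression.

-267 MPa

Free thermal expansion αLΔT = 19e-6 · 9550 · 134 = 24.31 mm.
The walls impose strain ε = −(24.31)/9550 = -2.5460e-03; σ = Eε = 105000 · -2.5460e-03 = -267.3 MPa.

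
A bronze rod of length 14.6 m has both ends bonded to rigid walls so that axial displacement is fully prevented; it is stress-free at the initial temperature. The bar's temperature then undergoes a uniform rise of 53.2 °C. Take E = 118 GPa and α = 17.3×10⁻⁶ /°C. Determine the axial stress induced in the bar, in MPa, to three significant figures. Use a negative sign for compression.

Free thermal expansion αLΔT = 17.3e-6 · 14600 · 53.2 = 13.44 mm.
The walls impose strain ε = −(13.44)/14600 = -9.2036e-04; σ = Eε = 118000 · -9.2036e-04 = -108.6 MPa.

-109 MPa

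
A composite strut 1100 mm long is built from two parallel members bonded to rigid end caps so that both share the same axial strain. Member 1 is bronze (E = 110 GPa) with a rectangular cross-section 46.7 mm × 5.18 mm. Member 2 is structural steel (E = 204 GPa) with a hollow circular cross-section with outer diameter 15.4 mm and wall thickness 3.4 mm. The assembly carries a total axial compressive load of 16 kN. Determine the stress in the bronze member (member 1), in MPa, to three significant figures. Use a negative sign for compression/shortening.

-33.4 MPa

A_1 = 241.9 mm².
A_2 = 128.2 mm².
Equal strain + equilibrium ⇒ each member carries load in proportion to AE: A₁E₁ = 26610000 N, A₂E₂ = 26150000 N, ΣAE = 52760000 N.
σ₁ = P·E₁/ΣAE = -16000·110000/52760000 = -33.36 MPa.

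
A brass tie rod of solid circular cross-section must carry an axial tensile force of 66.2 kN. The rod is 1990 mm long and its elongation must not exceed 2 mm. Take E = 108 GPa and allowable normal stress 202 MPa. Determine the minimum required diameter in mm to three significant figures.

Required area A ≥ P/σ_allow = 66200/202 = 327.7 mm².
For a solid circular section, d ≥ √(4A/π) = 20.43 mm.
Elongation limit: A ≥ PL/(Eδ_allow) = 66200·1990/(108000·2) = 609.9 mm² ⇒ d ≥ 27.87 mm.
The elongation limit governs.

27.9 mm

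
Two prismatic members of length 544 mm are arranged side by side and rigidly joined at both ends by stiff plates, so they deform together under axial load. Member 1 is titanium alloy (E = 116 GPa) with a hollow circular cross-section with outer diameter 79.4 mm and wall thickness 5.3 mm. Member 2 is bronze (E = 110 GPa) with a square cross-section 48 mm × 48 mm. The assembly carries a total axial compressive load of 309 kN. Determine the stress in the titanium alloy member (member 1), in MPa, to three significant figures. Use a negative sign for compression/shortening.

A_1 = 1234 mm².
A_2 = 2304 mm².
Equal strain + equilibrium ⇒ each member carries load in proportion to AE: A₁E₁ = 143100000 N, A₂E₂ = 253400000 N, ΣAE = 396600000 N.
σ₁ = P·E₁/ΣAE = -309000·116000/396600000 = -90.39 MPa.

-90.4 MPa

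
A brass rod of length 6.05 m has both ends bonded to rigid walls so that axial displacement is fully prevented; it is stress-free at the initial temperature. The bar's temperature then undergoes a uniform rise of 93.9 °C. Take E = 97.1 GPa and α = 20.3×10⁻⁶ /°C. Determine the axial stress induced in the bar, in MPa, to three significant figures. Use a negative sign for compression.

Free thermal expansion αLΔT = 20.3e-6 · 6050 · 93.9 = 11.53 mm.
The walls impose strain ε = −(11.53)/6050 = -1.9062e-03; σ = Eε = 97100 · -1.9062e-03 = -185.1 MPa.

-185 MPa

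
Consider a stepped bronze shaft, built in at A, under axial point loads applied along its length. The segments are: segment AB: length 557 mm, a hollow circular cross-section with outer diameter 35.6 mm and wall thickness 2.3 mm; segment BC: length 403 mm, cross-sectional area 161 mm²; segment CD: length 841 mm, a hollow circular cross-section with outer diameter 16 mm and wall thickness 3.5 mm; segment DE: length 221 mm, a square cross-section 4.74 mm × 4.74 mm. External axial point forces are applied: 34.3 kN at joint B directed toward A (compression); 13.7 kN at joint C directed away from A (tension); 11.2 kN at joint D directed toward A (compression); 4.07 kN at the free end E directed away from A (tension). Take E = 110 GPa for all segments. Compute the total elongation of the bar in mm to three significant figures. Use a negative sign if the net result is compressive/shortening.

-0.467 mm

Internal axial forces (sectioning from the free end, tension +): N_DE = 4.07 kN, N_CD = -7.13 kN, N_BC = 6.57 kN, N_AB = -27.73 kN.
A_AB = 240.6 mm².
A_CD = 137.4 mm².
A_DE = 22.47 mm².
δ_AB = -27730·557/(240.6·110000) = -0.5836 mm
δ_BC = 6570·403/(161·110000) = 0.1495 mm
δ_CD = -7130·841/(137.4·110000) = -0.3966 mm
δ_DE = 4070·221/(22.47·110000) = 0.3639 mm
δ = Σδ_i = -0.4667 mm.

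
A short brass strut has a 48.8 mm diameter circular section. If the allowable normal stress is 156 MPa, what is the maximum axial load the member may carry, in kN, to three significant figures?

A = 1870 mm².
P_max = σ_allow · A = 156 · 1870 = 291800 N = 291.8 kN.

292 kN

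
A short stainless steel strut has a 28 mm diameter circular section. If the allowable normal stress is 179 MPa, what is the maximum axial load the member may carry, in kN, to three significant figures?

110 kN

A = 615.8 mm².
P_max = σ_allow · A = 179 · 615.8 = 110200 N = 110.2 kN.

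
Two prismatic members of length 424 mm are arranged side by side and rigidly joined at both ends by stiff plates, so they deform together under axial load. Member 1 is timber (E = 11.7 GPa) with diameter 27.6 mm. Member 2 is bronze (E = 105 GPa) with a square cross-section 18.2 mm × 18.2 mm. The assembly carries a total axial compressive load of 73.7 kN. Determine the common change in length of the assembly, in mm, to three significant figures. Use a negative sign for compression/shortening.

-0.748 mm

A_1 = 598.3 mm².
A_2 = 331.2 mm².
Equal strain + equilibrium ⇒ each member carries load in proportion to AE: A₁E₁ = 7000000 N, A₂E₂ = 34780000 N, ΣAE = 41780000 N.
δ = PL/ΣAE = -73700·424/41780000 = -0.7479 mm.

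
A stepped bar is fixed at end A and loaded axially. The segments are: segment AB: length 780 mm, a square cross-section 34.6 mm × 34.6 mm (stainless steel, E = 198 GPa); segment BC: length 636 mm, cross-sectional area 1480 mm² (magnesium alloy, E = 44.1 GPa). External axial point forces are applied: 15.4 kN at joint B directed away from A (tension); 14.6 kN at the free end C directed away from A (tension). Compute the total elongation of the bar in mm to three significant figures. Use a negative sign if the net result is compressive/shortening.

Internal axial forces (sectioning from the free end, tension +): N_BC = 14.6 kN, N_AB = 30 kN.
A_AB = 1197 mm².
δ_AB = 30000·780/(1197·198000) = 0.09872 mm
δ_BC = 14600·636/(1480·44100) = 0.1423 mm
δ = Σδ_i = 0.241 mm.

0.241 mm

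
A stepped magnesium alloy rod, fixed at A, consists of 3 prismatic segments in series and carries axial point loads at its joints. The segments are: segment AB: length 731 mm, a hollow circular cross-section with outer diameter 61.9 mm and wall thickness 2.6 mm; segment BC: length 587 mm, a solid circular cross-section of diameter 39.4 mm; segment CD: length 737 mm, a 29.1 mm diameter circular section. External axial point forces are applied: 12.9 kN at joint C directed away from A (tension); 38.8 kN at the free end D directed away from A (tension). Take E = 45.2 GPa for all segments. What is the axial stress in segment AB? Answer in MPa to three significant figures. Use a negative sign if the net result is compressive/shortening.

107 MPa

Internal axial forces (sectioning from the free end, tension +): N_CD = 38.8 kN, N_BC = 51.7 kN, N_AB = 51.7 kN.
A_AB = 484.4 mm².
σ_AB = N_AB/A_AB = 51700/484.4 = 106.7 MPa.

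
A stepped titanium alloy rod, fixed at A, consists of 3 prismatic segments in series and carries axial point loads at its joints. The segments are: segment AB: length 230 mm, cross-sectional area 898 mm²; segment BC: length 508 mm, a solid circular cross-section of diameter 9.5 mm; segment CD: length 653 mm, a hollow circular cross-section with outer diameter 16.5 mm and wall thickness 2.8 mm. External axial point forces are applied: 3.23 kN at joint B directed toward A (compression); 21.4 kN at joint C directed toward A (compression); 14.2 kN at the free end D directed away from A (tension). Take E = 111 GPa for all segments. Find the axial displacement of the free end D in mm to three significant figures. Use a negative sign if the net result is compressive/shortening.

0.204 mm

Internal axial forces (sectioning from the free end, tension +): N_CD = 14.2 kN, N_BC = -7.2 kN, N_AB = -10.43 kN.
A_BC = 70.88 mm².
A_CD = 120.5 mm².
δ_AB = -10430·230/(898·111000) = -0.02407 mm
δ_BC = -7200·508/(70.88·111000) = -0.4649 mm
δ_CD = 14200·653/(120.5·111000) = 0.6932 mm
δ = Σδ_i = 0.2042 mm.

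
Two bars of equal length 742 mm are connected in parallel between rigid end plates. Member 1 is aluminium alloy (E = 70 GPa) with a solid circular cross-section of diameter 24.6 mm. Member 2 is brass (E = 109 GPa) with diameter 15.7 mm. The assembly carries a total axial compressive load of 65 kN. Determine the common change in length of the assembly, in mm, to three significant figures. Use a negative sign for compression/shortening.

-0.887 mm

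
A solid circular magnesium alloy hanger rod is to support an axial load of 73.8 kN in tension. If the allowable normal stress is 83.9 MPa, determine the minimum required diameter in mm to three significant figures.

Required area A ≥ P/σ_allow = 73800/83.9 = 879.6 mm².
For a solid circular section, d ≥ √(4A/π) = 33.47 mm.

33.5 mm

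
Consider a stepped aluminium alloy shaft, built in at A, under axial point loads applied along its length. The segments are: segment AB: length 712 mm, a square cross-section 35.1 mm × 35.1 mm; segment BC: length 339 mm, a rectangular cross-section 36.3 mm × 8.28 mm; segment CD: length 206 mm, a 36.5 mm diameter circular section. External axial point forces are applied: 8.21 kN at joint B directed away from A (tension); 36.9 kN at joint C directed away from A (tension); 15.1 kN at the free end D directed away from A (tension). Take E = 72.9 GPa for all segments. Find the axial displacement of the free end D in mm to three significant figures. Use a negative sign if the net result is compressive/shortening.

1.32 mm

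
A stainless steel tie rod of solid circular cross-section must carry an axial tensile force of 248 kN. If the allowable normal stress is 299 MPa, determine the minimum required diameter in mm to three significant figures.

32.5 mm

Required area A ≥ P/σ_allow = 248000/299 = 829.4 mm².
For a solid circular section, d ≥ √(4A/π) = 32.5 mm.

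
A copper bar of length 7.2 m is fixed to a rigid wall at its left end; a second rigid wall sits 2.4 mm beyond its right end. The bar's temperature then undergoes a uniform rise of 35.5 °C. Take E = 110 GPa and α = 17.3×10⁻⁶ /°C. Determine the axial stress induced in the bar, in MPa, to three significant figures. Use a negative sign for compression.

Free thermal expansion αLΔT = 17.3e-6 · 7200 · 35.5 = 4.422 mm.
The walls engage after the gap closes; constrained expansion = 4.422 − 2.4 = 2.022 mm.
The walls impose strain ε = −(2.022)/7200 = -2.8082e-04; σ = Eε = 110000 · -2.8082e-04 = -30.89 MPa.

-30.9 MPa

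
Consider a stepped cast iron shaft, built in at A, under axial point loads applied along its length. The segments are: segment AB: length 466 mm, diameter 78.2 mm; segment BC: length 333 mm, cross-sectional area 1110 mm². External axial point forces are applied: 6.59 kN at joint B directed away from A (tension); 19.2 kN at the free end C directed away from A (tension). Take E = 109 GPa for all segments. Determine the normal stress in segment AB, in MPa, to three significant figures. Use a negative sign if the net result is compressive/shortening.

5.37 MPa

Internal axial forces (sectioning from the free end, tension +): N_BC = 19.2 kN, N_AB = 25.79 kN.
A_AB = 4803 mm².
σ_AB = N_AB/A_AB = 25790/4803 = 5.37 MPa.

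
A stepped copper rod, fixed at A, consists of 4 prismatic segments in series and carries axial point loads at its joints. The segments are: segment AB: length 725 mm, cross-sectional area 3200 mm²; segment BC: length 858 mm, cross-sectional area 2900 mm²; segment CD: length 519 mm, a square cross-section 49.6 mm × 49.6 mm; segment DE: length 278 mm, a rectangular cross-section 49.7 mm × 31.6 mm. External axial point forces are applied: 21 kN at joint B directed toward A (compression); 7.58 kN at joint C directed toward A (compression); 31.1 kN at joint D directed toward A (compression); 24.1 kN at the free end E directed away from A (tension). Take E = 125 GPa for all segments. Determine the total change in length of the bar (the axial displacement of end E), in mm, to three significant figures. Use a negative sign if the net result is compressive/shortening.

Internal axial forces (sectioning from the free end, tension +): N_DE = 24.1 kN, N_CD = -7 kN, N_BC = -14.58 kN, N_AB = -35.58 kN.
A_CD = 2460 mm².
A_DE = 1571 mm².
δ_AB = -35580·725/(3200·125000) = -0.06449 mm
δ_BC = -14580·858/(2900·125000) = -0.03451 mm
δ_CD = -7000·519/(2460·125000) = -0.01181 mm
δ_DE = 24100·278/(1571·125000) = 0.03413 mm
δ = Σδ_i = -0.07668 mm.

-0.0767 mm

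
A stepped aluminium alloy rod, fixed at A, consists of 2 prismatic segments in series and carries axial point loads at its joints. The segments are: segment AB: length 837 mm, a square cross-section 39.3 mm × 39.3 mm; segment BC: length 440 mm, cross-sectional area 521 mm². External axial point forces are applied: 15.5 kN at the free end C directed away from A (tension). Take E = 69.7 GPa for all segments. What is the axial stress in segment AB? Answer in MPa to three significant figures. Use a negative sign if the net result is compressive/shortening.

Internal axial forces (sectioning from the free end, tension +): N_BC = 15.5 kN, N_AB = 15.5 kN.
A_AB = 1544 mm².
σ_AB = N_AB/A_AB = 15500/1544 = 10.04 MPa.

10.0 MPa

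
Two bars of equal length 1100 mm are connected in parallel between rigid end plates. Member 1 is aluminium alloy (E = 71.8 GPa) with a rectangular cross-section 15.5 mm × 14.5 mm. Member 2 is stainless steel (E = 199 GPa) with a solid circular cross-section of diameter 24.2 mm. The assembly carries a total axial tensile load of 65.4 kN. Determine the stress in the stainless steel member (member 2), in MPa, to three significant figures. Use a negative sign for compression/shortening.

A_1 = 224.8 mm².
A_2 = 460 mm².
Equal strain + equilibrium ⇒ each member carries load in proportion to AE: A₁E₁ = 16140000 N, A₂E₂ = 91530000 N, ΣAE = 107700000 N.
σ₂ = P·E₂/ΣAE = 65400·199000/107700000 = 120.9 MPa.

121 MPa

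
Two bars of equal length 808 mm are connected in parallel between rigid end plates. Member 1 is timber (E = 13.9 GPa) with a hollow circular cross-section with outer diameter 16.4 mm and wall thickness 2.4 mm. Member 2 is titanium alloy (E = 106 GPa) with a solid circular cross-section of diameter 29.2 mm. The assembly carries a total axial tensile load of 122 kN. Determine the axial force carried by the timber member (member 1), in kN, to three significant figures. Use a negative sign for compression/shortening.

A_1 = 105.6 mm².
A_2 = 669.7 mm².
Equal strain + equilibrium ⇒ each member carries load in proportion to AE: A₁E₁ = 1467000 N, A₂E₂ = 70980000 N, ΣAE = 72450000 N.
F₁ = P·A₁E₁/ΣAE = 122000·1467000/72450000 = 2471 N.

2.47 kN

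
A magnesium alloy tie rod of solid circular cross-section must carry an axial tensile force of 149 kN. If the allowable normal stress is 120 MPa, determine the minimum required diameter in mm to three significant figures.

Required area A ≥ P/σ_allow = 149000/120 = 1242 mm².
For a solid circular section, d ≥ √(4A/π) = 39.76 mm.

39.8 mm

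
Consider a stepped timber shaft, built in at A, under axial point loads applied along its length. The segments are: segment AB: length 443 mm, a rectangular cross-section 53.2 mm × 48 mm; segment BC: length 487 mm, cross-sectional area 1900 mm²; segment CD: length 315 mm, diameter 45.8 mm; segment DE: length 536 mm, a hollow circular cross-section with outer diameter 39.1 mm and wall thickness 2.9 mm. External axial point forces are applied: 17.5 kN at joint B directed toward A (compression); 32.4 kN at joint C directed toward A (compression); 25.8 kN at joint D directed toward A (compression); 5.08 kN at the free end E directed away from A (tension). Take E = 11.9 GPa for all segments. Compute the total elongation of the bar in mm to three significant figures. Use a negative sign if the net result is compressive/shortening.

-1.81 mm

Internal axial forces (sectioning from the free end, tension +): N_DE = 5.08 kN, N_CD = -20.72 kN, N_BC = -53.12 kN, N_AB = -70.62 kN.
A_AB = 2554 mm².
A_CD = 1647 mm².
A_DE = 329.8 mm².
δ_AB = -70620·443/(2554·11900) = -1.03 mm
δ_BC = -53120·487/(1900·11900) = -1.144 mm
δ_CD = -20720·315/(1647·11900) = -0.3329 mm
δ_DE = 5080·536/(329.8·11900) = 0.6938 mm
δ = Σδ_i = -1.813 mm.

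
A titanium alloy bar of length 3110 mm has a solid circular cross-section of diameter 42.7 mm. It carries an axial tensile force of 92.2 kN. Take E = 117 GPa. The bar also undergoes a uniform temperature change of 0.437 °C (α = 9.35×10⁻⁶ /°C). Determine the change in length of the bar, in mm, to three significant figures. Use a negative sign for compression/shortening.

1.72 mm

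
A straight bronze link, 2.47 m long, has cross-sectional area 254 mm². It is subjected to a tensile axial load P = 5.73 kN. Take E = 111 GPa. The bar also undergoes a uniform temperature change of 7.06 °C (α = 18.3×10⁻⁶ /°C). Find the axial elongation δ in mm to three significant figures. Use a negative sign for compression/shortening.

δ_mech = NL/(AE) = 5730·2470/(254·111000) = 0.502 mm.
δ_thermal = αLΔT = 18.3e-6·2470·7.06 = 0.3191 mm.
δ = δ_mech + δ_thermal = 0.8211 mm.

0.821 mm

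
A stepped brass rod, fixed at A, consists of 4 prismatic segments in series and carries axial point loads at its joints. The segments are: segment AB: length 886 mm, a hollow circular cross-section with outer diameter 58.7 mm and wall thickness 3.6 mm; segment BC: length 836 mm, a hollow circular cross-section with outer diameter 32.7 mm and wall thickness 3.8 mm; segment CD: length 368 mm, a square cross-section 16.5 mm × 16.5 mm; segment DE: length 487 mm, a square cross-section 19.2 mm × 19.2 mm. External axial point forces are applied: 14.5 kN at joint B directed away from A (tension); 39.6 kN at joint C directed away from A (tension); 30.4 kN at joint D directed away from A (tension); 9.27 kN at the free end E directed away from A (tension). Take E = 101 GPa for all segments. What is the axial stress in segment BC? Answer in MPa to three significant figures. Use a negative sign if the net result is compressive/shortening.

230 MPa

Internal axial forces (sectioning from the free end, tension +): N_DE = 9.27 kN, N_CD = 39.67 kN, N_BC = 79.27 kN, N_AB = 93.77 kN.
A_BC = 345 mm².
σ_BC = N_BC/A_BC = 79270/345 = 229.8 MPa.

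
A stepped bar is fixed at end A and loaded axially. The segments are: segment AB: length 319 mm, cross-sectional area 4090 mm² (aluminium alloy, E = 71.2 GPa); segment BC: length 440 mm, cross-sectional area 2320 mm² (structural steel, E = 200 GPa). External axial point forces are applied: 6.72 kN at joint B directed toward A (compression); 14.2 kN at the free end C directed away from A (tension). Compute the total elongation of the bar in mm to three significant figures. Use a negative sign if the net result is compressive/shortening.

Internal axial forces (sectioning from the free end, tension +): N_BC = 14.2 kN, N_AB = 7.48 kN.
δ_AB = 7480·319/(4090·71200) = 0.008194 mm
δ_BC = 14200·440/(2320·200000) = 0.01347 mm
δ = Σδ_i = 0.02166 mm.

0.0217 mm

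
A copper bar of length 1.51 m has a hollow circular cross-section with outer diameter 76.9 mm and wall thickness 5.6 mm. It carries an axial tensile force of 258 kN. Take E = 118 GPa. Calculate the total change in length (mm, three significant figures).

A = 1254 mm².
δ_mech = NL/(AE) = 258000·1510/(1254·118000) = 2.632 mm.

2.63 mm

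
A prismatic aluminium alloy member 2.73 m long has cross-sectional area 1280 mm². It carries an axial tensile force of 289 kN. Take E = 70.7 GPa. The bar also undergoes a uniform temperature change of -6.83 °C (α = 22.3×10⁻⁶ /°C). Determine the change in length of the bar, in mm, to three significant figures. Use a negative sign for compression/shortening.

8.30 mm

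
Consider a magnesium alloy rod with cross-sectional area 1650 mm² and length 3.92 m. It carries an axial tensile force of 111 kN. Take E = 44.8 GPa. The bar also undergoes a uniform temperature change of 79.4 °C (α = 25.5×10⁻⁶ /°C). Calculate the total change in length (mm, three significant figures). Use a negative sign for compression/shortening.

13.8 mm

δ_mech = NL/(AE) = 111000·3920/(1650·44800) = 5.886 mm.
δ_thermal = αLΔT = 25.5e-6·3920·79.4 = 7.937 mm.
δ = δ_mech + δ_thermal = 13.82 mm.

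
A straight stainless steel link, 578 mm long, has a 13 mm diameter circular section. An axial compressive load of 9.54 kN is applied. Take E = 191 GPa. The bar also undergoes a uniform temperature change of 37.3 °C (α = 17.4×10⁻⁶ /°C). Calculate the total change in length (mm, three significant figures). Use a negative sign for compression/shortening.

0.158 mm

A = 132.7 mm².
δ_mech = NL/(AE) = -9540·578/(132.7·191000) = -0.2175 mm.
δ_thermal = αLΔT = 17.4e-6·578·37.3 = 0.3751 mm.
δ = δ_mech + δ_thermal = 0.1576 mm.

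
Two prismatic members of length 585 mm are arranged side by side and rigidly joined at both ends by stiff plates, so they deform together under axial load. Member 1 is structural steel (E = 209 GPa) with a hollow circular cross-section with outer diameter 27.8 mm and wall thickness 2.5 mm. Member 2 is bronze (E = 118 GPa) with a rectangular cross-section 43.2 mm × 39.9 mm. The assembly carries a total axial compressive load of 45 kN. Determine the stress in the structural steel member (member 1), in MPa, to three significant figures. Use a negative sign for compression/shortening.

-38.4 MPa

A_1 = 198.7 mm².
A_2 = 1724 mm².
Equal strain + equilibrium ⇒ each member carries load in proportion to AE: A₁E₁ = 41530000 N, A₂E₂ = 203400000 N, ΣAE = 244900000 N.
σ₁ = P·E₁/ΣAE = -45000·209000/244900000 = -38.4 MPa.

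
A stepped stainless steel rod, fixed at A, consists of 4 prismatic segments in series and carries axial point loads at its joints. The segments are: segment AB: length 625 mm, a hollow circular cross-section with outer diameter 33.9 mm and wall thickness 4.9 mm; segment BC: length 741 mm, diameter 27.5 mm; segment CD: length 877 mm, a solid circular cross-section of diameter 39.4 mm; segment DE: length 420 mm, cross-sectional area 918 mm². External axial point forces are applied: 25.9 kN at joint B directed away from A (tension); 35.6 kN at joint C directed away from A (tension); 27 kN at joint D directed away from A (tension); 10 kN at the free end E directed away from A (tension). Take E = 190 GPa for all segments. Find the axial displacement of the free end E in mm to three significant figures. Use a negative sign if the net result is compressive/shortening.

Internal axial forces (sectioning from the free end, tension +): N_DE = 10 kN, N_CD = 37 kN, N_BC = 72.6 kN, N_AB = 98.5 kN.
A_AB = 446.4 mm².
A_BC = 594 mm².
A_CD = 1219 mm².
δ_AB = 98500·625/(446.4·190000) = 0.7258 mm
δ_BC = 72600·741/(594·190000) = 0.4767 mm
δ_CD = 37000·877/(1219·190000) = 0.1401 mm
δ_DE = 10000·420/(918·190000) = 0.02408 mm
δ = Σδ_i = 1.367 mm.

1.37 mm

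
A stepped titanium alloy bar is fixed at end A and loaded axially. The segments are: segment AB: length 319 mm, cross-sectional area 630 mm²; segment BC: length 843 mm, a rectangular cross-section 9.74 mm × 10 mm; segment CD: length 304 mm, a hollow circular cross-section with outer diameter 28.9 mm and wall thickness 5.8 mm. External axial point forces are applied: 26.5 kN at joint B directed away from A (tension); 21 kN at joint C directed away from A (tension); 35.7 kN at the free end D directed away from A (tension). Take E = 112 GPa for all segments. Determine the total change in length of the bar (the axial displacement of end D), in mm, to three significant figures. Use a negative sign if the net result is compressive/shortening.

Internal axial forces (sectioning from the free end, tension +): N_CD = 35.7 kN, N_BC = 56.7 kN, N_AB = 83.2 kN.
A_BC = 97.4 mm².
A_CD = 420.9 mm².
δ_AB = 83200·319/(630·112000) = 0.3761 mm
δ_BC = 56700·843/(97.4·112000) = 4.382 mm
δ_CD = 35700·304/(420.9·112000) = 0.2302 mm
δ = Σδ_i = 4.988 mm.

4.99 mm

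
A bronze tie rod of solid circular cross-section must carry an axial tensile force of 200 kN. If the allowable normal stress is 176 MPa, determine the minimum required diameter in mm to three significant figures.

Required area A ≥ P/σ_allow = 200000/176 = 1136 mm².
For a solid circular section, d ≥ √(4A/π) = 38.04 mm.

38.0 mm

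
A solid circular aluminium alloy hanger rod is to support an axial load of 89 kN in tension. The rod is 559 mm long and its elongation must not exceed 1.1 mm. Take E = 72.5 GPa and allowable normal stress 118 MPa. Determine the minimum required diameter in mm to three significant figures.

Required area A ≥ P/σ_allow = 89000/118 = 754.2 mm².
For a solid circular section, d ≥ √(4A/π) = 30.99 mm.
Elongation limit: A ≥ PL/(Eδ_allow) = 89000·559/(72500·1.1) = 623.8 mm² ⇒ d ≥ 28.18 mm.
The stress limit governs.

31.0 mm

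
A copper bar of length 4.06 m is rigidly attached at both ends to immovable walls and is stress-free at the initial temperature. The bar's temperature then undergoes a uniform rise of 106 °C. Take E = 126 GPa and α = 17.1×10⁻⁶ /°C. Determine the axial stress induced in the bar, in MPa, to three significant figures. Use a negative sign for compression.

-228 MPa

Free thermal expansion αLΔT = 17.1e-6 · 4060 · 106 = 7.359 mm.
The walls impose strain ε = −(7.359)/4060 = -1.8126e-03; σ = Eε = 126000 · -1.8126e-03 = -228.4 MPa.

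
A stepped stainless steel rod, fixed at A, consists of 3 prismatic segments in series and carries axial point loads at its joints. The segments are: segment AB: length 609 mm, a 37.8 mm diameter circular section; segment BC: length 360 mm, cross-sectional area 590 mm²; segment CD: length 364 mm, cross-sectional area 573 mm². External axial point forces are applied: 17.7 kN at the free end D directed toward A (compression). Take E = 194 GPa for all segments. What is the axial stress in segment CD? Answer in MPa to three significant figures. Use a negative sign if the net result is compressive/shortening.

-30.9 MPa

Internal axial forces (sectioning from the free end, tension +): N_CD = -17.7 kN, N_BC = -17.7 kN, N_AB = -17.7 kN.
σ_CD = N_CD/A_CD = -17700/573 = -30.89 MPa.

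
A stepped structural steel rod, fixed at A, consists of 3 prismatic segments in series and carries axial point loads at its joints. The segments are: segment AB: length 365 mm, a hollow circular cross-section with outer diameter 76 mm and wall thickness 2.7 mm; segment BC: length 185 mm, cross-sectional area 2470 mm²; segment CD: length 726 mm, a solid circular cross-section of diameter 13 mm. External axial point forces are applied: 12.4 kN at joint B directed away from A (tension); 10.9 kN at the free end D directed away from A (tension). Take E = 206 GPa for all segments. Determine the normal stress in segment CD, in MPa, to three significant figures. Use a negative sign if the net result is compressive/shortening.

Internal axial forces (sectioning from the free end, tension +): N_CD = 10.9 kN, N_BC = 10.9 kN, N_AB = 23.3 kN.
A_CD = 132.7 mm².
σ_CD = N_CD/A_CD = 10900/132.7 = 82.12 MPa.

82.1 MPa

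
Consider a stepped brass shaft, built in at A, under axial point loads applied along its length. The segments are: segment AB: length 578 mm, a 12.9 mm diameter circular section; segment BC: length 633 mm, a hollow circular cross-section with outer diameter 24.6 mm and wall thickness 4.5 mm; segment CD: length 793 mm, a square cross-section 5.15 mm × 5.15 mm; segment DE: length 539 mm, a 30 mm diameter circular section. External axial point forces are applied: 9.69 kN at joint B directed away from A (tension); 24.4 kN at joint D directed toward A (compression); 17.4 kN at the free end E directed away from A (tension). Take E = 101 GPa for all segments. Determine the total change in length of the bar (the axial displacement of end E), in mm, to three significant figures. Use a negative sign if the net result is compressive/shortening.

-1.98 mm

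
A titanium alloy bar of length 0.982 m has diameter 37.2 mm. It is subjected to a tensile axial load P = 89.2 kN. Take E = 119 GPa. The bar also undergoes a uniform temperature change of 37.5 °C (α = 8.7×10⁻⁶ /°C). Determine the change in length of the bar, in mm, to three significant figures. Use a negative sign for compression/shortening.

0.998 mm

A = 1087 mm².
δ_mech = NL/(AE) = 89200·982/(1087·119000) = 0.6773 mm.
δ_thermal = αLΔT = 8.7e-6·982·37.5 = 0.3204 mm.
δ = δ_mech + δ_thermal = 0.9976 mm.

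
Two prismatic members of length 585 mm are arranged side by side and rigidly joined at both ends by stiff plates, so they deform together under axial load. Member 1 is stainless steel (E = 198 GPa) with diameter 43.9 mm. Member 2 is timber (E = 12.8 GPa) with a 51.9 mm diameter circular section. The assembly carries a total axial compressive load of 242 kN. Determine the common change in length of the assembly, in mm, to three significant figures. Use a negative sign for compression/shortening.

-0.433 mm

A_1 = 1514 mm².
A_2 = 2116 mm².
Equal strain + equilibrium ⇒ each member carries load in proportion to AE: A₁E₁ = 299700000 N, A₂E₂ = 27080000 N, ΣAE = 326800000 N.
δ = PL/ΣAE = -242000·585/326800000 = -0.4332 mm.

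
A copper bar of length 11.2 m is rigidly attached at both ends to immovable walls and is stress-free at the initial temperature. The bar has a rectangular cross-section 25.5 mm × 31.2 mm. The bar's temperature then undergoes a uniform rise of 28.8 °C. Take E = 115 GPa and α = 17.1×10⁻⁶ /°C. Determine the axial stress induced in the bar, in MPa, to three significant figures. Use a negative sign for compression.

-56.6 MPa

Free thermal expansion αLΔT = 17.1e-6 · 11200 · 28.8 = 5.516 mm.
The walls impose strain ε = −(5.516)/11200 = -4.9248e-04; σ = Eε = 115000 · -4.9248e-04 = -56.64 MPa.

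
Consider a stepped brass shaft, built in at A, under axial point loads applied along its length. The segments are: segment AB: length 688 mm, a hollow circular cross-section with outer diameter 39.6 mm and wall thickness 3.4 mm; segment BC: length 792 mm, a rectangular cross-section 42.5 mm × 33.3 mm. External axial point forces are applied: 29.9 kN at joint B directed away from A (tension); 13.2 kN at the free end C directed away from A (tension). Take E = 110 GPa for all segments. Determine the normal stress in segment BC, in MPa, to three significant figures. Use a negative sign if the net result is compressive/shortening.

9.33 MPa

Internal axial forces (sectioning from the free end, tension +): N_BC = 13.2 kN, N_AB = 43.1 kN.
A_BC = 1415 mm².
σ_BC = N_BC/A_BC = 13200/1415 = 9.327 MPa.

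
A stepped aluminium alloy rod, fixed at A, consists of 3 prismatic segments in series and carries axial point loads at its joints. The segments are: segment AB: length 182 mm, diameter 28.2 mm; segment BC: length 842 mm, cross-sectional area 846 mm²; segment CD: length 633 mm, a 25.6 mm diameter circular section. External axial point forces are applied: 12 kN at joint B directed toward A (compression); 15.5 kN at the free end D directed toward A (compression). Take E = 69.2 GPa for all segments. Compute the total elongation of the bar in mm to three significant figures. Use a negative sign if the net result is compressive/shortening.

-0.614 mm

Internal axial forces (sectioning from the free end, tension +): N_CD = -15.5 kN, N_BC = -15.5 kN, N_AB = -27.5 kN.
A_AB = 624.6 mm².
A_CD = 514.7 mm².
δ_AB = -27500·182/(624.6·69200) = -0.1158 mm
δ_BC = -15500·842/(846·69200) = -0.2229 mm
δ_CD = -15500·633/(514.7·69200) = -0.2755 mm
δ = Σδ_i = -0.6142 mm.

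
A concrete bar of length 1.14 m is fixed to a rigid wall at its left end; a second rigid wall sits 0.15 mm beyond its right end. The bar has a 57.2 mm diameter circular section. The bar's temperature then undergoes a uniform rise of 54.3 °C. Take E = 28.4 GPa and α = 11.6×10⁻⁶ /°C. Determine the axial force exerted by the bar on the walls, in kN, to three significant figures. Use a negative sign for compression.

-36.4 kN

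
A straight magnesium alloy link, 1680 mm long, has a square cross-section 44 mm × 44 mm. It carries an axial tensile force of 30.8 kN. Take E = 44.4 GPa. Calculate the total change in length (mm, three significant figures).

0.602 mm

A = 1936 mm².
δ_mech = NL/(AE) = 30800·1680/(1936·44400) = 0.602 mm.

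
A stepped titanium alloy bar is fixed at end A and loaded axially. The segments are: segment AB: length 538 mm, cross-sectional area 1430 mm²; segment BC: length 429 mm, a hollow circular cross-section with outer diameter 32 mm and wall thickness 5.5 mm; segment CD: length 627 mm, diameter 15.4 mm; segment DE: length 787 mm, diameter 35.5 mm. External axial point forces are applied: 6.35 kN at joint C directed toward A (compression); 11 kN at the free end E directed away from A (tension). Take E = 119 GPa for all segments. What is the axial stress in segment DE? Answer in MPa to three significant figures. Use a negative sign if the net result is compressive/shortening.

Internal axial forces (sectioning from the free end, tension +): N_DE = 11 kN, N_CD = 11 kN, N_BC = 4.65 kN, N_AB = 4.65 kN.
A_DE = 989.8 mm².
σ_DE = N_DE/A_DE = 11000/989.8 = 11.11 MPa.

11.1 MPa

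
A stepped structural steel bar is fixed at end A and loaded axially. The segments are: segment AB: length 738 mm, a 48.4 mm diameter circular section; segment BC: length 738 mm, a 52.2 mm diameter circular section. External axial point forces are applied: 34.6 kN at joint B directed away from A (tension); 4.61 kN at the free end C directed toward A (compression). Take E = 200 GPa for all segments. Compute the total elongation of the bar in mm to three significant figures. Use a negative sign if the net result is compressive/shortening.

0.0522 mm

Internal axial forces (sectioning from the free end, tension +): N_BC = -4.61 kN, N_AB = 29.99 kN.
A_AB = 1840 mm².
A_BC = 2140 mm².
δ_AB = 29990·738/(1840·200000) = 0.06015 mm
δ_BC = -4610·738/(2140·200000) = -0.007949 mm
δ = Σδ_i = 0.0522 mm.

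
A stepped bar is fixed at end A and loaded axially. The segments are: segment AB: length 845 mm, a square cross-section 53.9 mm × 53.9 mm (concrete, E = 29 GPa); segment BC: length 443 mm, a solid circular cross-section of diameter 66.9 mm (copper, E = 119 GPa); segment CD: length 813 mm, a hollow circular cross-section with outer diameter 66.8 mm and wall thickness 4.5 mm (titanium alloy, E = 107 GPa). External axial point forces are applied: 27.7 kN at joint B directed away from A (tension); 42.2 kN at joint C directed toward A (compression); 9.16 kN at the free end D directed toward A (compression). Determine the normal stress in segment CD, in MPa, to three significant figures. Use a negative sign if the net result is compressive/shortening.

Internal axial forces (sectioning from the free end, tension +): N_CD = -9.16 kN, N_BC = -51.36 kN, N_AB = -23.66 kN.
A_CD = 880.7 mm².
σ_CD = N_CD/A_CD = -9160/880.7 = -10.4 MPa.

-10.4 MPa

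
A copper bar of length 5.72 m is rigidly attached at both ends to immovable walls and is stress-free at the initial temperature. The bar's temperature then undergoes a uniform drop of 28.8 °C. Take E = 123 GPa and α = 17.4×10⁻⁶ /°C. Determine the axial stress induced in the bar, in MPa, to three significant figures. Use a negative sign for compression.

Free thermal expansion αLΔT = 17.4e-6 · 5720 · -28.8 = -2.866 mm.
The walls impose strain ε = −(-2.866)/5720 = 5.0112e-04; σ = Eε = 123000 · 5.0112e-04 = 61.64 MPa.

61.6 MPa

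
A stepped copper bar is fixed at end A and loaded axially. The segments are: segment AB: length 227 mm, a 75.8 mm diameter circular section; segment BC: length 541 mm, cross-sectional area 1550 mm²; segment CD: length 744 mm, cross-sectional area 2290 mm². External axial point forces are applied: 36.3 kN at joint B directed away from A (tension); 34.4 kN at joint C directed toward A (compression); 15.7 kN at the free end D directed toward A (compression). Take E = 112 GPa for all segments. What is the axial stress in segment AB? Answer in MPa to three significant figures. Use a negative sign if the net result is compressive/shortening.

-3.06 MPa

Internal axial forces (sectioning from the free end, tension +): N_CD = -15.7 kN, N_BC = -50.1 kN, N_AB = -13.8 kN.
A_AB = 4513 mm².
σ_AB = N_AB/A_AB = -13800/4513 = -3.058 MPa.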